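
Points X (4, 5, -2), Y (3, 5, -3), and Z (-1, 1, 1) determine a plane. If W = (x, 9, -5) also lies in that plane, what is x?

A normal to the plane is n = XY × XZ = (-4, 8, 4).
W lies in the plane iff n · XW = 0.
This gives (-4)x + (36) = 0, so x = 9.

9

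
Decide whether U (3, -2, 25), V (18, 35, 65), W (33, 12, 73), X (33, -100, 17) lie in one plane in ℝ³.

No

The four points are coplanar iff the 3×3 determinant with rows UV, UW, UX is zero.
Rows: (15, 37, 40), (30, 14, 48), (30, -98, -8).
Expanding along the first row: (15)(4592) − (37)(-1680) + (40)(-3360) = -3360.
Nonzero ⇒ not coplanar.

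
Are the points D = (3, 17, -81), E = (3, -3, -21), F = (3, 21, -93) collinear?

Yes

DE = (0, -20, 60), DF = (0, 4, -12).
Each component of DF is -1/5 times the corresponding component of DE, so DF = -1/5·DE and the points are collinear.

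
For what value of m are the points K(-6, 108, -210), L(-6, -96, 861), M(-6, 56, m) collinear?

63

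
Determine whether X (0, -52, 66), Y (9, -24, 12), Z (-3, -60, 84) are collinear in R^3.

No

XY = (9, 28, -54), XZ = (-3, -8, 18).
Comparing components 2 and 3: (28)(18) − (-54)(-8) = 72 ≠ 0, so XY and XZ are not parallel and the points are not collinear.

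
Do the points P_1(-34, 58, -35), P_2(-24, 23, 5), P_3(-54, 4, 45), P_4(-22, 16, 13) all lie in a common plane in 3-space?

A normal to the plane through P_1, P_2, P_3 is n = P_1P_2 × P_1P_3 = (-640, -1600, -1240).
The plane has equation n·P = -27640. For P_4: n·P_4 = -27640.
Equal, so P_4 lies in the plane and all four are coplanar.

Yes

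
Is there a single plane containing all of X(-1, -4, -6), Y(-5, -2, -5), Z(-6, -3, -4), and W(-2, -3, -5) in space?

With X as base: XY = (-4, 2, 1), XZ = (-5, 1, 2), XW = (-1, 1, 1).
XZ × XW = (-1, 3, -4).
XY · (XZ × XW) = 6.
Since 6 ≠ 0, the four points are not coplanar.

No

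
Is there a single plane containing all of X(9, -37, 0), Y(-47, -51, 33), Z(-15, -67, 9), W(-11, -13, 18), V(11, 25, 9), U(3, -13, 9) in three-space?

The plane through X, Y, Z has normal n = XY × XZ = (864, -288, 1344) and equation n·P = 18432.
Checking the remaining points: n·W = 18432, n·V = 14400, n·U = 18432.
Since n·V = 14400 ≠ 18432, V is off the plane and the points are not all coplanar.

No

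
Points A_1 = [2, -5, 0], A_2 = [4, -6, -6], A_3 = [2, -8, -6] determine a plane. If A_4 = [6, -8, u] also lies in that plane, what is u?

Coplanarity requires A_1A_2 · (A_1A_3 × A_1A_4) = 0.
A_1A_2 = (2, -1, -6), A_1A_3 = (0, -3, -6); the triple product is linear in u with coefficient -6 and constant term -84.
Setting it to zero: u = -14.

-14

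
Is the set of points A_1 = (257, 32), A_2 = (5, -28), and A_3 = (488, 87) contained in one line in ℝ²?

A_1A_2 = (-252, -60), A_1A_3 = (231, 55).
det[A_1A_2; A_1A_3] = (-252)(55) − (-60)(231) = 0.
The determinant is zero, so the points are collinear.

Yes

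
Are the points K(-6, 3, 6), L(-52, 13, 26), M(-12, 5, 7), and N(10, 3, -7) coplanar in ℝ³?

A normal to the plane through K, L, M is n = KL × KM = (-30, -74, -32).
The plane has equation n·P = -234. For N: n·N = -298.
-298 ≠ -234, so N is off the plane.

No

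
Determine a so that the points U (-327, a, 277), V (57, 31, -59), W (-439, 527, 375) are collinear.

Collinearity requires UV × UW = 0; each component is linear in a.
The x-component gives (-434)a + (180110) = 0, so a = 415.
The remaining components then also vanish.

415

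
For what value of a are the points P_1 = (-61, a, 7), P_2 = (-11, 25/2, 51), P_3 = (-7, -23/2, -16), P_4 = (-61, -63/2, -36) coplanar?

-31/2

Coplanarity ⇔ det[P_1P_2; P_1P_3; P_1P_4] = 0.
Expanding, this is linear in a: (-3698)a + (-57319) = 0.
So a = -31/2.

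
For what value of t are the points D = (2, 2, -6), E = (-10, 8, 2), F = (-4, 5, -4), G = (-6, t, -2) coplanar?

6

Normal to plane DEF: n = (-12, -24, 0); plane equation n·P = -72.
Requiring n·G = -72: (-24)t + (72) = -72.
So t = 6.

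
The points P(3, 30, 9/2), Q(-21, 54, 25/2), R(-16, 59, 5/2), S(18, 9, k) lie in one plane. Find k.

9/2

Normal to plane PQR: n = (-280, -200, -240); plane equation n·X = -7920.
Requiring n·S = -7920: (-240)k + (-6840) = -7920.
So k = 9/2.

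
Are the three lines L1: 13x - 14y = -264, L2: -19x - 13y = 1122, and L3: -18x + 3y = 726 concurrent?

The three lines meet at one point iff the augmented coefficient matrix [aᵢ bᵢ cᵢ] has rank < 3, i.e. its determinant vanishes.
Here the determinant is 0.
It vanishes, so the lines are concurrent at (-44, -22).

Yes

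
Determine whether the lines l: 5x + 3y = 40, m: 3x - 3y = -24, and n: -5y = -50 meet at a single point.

Yes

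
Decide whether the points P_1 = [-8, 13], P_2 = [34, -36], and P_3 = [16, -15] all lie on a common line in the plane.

Yes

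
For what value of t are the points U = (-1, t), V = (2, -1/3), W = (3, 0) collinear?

-4/3

The three points are collinear iff det[UV; UW] = 0.
This determinant is linear in t: (1)t + (4/3) = 0, so t = -4/3.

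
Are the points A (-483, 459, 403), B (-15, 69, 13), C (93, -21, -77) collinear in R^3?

Yes

AB = (468, -390, -390), AC = (576, -480, -480).
AB × AC = (0, 0, 0).
The cross product vanishes, so the three points are collinear.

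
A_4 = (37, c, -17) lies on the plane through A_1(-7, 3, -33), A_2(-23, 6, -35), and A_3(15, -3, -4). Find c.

-6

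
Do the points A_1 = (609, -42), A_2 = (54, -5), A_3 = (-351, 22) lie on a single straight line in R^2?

A_1A_2 = (-555, 37), A_1A_3 = (-960, 64).
det[A_1A_2; A_1A_3] = (-555)(64) − (37)(-960) = 0.
The determinant is zero, so the points are collinear.

Yes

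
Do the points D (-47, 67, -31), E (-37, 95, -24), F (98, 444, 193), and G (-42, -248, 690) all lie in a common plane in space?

With D as base: DE = (10, 28, 7), DF = (145, 377, 224), DG = (5, -315, 721).
DF × DG = (342377, -103425, -47560).
DE · (DF × DG) = 194950.
Since 194950 ≠ 0, the four points are not coplanar.

No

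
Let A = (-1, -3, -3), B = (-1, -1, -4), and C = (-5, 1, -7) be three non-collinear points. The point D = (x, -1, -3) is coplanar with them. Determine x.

1

The plane through A, B, C has equation −4x + 4y + 8z = -32.
Substituting D: (-4)x + (-28) = -32, so x = 1.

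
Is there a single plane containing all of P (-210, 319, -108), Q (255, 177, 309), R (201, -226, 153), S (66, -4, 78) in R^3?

A normal to the plane through P, Q, R is n = PQ × PR = (190203, 50022, -195063).
The plane has equation n·X = -2918808. For S: n·S = -2861604.
-2861604 ≠ -2918808, so S is off the plane.

No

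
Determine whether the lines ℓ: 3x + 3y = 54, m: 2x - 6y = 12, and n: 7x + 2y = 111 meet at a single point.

Intersecting ℓ and m: solving the 2×2 system gives (x, y) = (15, 3).
Substitute into n: (7)(15) + (2)(3) = 111.
This equals 111, so (15, 3) lies on all three lines and they are concurrent.

Yes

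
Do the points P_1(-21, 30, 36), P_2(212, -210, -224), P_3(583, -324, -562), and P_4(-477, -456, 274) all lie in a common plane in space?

Yes

The four points are coplanar iff the 3×3 determinant with rows P_1P_2, P_1P_3, P_1P_4 is zero.
Rows: (233, -240, -260), (604, -354, -598), (-456, -486, 238).
Expanding along the first row: (233)(-374880) − (-240)(-128936) + (-260)(-454968) = 0.
Zero determinant ⇒ coplanar.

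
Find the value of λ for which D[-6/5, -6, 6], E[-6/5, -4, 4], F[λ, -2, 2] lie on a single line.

-6/5

Direction DE = (0, 2, -2). From the y-coordinate of F, the parameter along the line is τ = (-2 − (-6))/2 = 2.
Then λ = (-6/5) + 2·(0) = -6/5.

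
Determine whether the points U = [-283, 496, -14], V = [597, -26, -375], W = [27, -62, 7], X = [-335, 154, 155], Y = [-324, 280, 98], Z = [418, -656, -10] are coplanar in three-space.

Yes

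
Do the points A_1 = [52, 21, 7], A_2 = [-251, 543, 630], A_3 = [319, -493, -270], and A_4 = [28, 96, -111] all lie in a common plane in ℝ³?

The four points are coplanar iff the 3×3 determinant with rows A_1A_2, A_1A_3, A_1A_4 is zero.
Rows: (-303, 522, 623), (267, -514, -277), (-24, 75, -118).
Expanding along the first row: (-303)(81427) − (522)(-38154) + (623)(7689) = 34254.
Nonzero ⇒ not coplanar.

No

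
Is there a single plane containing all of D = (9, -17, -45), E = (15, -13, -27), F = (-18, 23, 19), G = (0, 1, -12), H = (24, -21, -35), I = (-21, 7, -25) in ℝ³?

Yes

The plane through D, E, F has normal n = DE × DF = (-464, -870, 348) and equation n·P = -5046.
Checking the remaining points: n·G = -5046, n·H = -5046, n·I = -5046.
All equal -5046, so all 6 points lie in one plane.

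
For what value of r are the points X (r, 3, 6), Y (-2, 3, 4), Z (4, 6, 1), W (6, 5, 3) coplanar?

6

Coplanarity ⇔ det[XY; XZ; XW] = 0.
Expanding, this is linear in r: (-3)r + (18) = 0.
So r = 6.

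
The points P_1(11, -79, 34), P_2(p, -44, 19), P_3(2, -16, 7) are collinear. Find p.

6

Collinearity requires P_1P_2 × P_1P_3 = 0; each component is linear in p.
The y-component gives (27)p + (-162) = 0, so p = 6.
The remaining components then also vanish.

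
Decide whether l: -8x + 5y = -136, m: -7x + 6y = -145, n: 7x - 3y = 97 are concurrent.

The three lines meet at one point iff the augmented coefficient matrix [aᵢ bᵢ cᵢ] has rank < 3, i.e. its determinant vanishes.
Here the determinant is 0.
It vanishes, so the lines are concurrent at (7, -16).

Yes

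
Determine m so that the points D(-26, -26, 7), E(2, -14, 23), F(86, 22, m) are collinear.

Direction DE = (28, 12, 16). From the x-coordinate of F, the parameter along the line is τ = (86 − (-26))/28 = 4.
Then m = 7 + 4·(16) = 71.

71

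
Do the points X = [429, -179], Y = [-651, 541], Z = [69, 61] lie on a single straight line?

Yes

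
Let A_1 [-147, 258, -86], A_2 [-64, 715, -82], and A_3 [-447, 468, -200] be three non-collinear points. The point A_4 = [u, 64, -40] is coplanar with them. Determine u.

-43

Coplanarity requires A_1A_2 · (A_1A_3 × A_1A_4) = 0.
A_1A_2 = (83, 457, 4), A_1A_3 = (-300, 210, -114); the triple product is linear in u with coefficient -52938 and constant term -2276334.
Setting it to zero: u = -43.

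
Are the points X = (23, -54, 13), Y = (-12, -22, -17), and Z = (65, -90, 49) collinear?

XY = (-35, 32, -30), XZ = (42, -36, 36).
Comparing components 2 and 3: (32)(36) − (-30)(-36) = 72 ≠ 0, so XY and XZ are not parallel and the points are not collinear.

No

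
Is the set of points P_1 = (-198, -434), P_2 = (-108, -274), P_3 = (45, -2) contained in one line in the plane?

Yes

P_1P_2 = (90, 160), P_1P_3 = (243, 432).
det[P_1P_2; P_1P_3] = (90)(432) − (160)(243) = 0.
The determinant is zero, so the points are collinear.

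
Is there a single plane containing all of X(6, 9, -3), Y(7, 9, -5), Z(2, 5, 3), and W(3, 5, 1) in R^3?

Yes

With X as base: XY = (1, 0, -2), XZ = (-4, -4, 6), XW = (-3, -4, 4).
XZ × XW = (8, -2, 4).
XY · (XZ × XW) = 0.
The scalar triple product vanishes, so the four points are coplanar.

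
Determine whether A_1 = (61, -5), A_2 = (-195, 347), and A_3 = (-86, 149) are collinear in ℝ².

A_1A_2 = (-256, 352), A_1A_3 = (-147, 154).
det[A_1A_2; A_1A_3] = (-256)(154) − (352)(-147) = 12320.
The determinant is nonzero, so they are not collinear.

No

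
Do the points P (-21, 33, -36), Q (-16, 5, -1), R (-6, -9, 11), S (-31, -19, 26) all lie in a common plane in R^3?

No

With P as base: PQ = (5, -28, 35), PR = (15, -42, 47), PS = (-10, -52, 62).
PR × PS = (-160, -1400, -1200).
PQ · (PR × PS) = -3600.
Since -3600 ≠ 0, the four points are not coplanar.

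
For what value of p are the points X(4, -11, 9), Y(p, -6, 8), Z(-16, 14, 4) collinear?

Collinearity requires XY × XZ = 0; each component is linear in p.
The y-component gives (5)p + (0) = 0, so p = 0.
The remaining components then also vanish.

0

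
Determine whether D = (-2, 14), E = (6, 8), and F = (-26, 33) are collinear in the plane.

No

DE = (8, -6), DF = (-24, 19).
det[DE; DF] = (8)(19) − (-6)(-24) = 8.
The determinant is nonzero, so they are not collinear.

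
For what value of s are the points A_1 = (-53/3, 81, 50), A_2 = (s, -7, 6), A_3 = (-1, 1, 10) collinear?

2/3

Collinearity requires A_1A_2 × A_1A_3 = 0; each component is linear in s.
The y-component gives (40)s + (-80/3) = 0, so s = 2/3.
The remaining components then also vanish.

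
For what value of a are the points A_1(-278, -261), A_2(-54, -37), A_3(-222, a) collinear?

-205

The three points are collinear iff det[A_1A_2; A_1A_3] = 0.
This determinant is linear in a: (224)a + (45920) = 0, so a = -205.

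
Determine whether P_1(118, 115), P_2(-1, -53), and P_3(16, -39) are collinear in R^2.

P_1P_2 = (-119, -168), P_1P_3 = (-102, -154).
If collinear, P_1P_3 would be a scalar multiple of P_1P_2. But (-119)·(-154) ≠ (-168)·(-102) (difference 1190), so they are not parallel; the points are not collinear.

No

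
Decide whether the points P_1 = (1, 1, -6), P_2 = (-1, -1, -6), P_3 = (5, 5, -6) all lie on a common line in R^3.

Yes

P_1P_2 = (-2, -2, 0), P_1P_3 = (4, 4, 0).
P_1P_2 × P_1P_3 = (0, 0, 0).
The cross product vanishes, so the three points are collinear.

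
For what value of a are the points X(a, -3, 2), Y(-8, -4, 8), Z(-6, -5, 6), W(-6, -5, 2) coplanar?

The points are coplanar iff XY · (XZ × XW) = 0.
Expanding, this is linear in a: (-4)a + (-40) = 0.
So a = -10.

-10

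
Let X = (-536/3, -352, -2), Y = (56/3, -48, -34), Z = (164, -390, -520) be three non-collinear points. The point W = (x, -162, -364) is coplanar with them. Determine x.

A normal to the plane is n = XY × XZ = (-158688, 273760/3, -335008/3).
W lies in the plane iff n · XW = 0.
This gives (-158688)x + (29410176) = 0, so x = 556/3.

556/3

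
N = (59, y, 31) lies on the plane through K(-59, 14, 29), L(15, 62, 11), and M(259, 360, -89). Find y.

Coplanarity requires KL · (KM × KN) = 0.
KL = (74, 48, -18), KM = (318, 346, -118); the triple product is linear in y with coefficient 3008 and constant term 45120.
Setting it to zero: y = -15.

-15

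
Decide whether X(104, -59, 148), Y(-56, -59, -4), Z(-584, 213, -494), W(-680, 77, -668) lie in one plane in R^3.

No

A normal to the plane through X, Y, Z is n = XY × XZ = (41344, 1856, -43520).
The plane has equation n·P = -2250688. For W: n·W = 1100352.
1100352 ≠ -2250688, so W is off the plane.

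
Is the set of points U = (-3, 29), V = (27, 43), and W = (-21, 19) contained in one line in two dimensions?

UV = (30, 14), UW = (-18, -10).
det[UV; UW] = (30)(-10) − (14)(-18) = -48.
The determinant is nonzero, so they are not collinear.

No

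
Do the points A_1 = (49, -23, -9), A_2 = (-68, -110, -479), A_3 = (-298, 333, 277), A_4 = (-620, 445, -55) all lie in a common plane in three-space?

With A_1 as base: A_1A_2 = (-117, -87, -470), A_1A_3 = (-347, 356, 286), A_1A_4 = (-669, 468, -46).
A_1A_3 × A_1A_4 = (-150224, -207296, 75768).
A_1A_2 · (A_1A_3 × A_1A_4) = 0.
The scalar triple product vanishes, so the four points are coplanar.

Yes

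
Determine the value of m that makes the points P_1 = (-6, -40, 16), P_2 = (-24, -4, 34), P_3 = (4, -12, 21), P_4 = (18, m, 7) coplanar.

Normal to plane P_1P_2P_3: n = (-324, 270, -864); plane equation n·P = -22680.
Requiring n·P_4 = -22680: (270)m + (-11880) = -22680.
So m = -40.

-40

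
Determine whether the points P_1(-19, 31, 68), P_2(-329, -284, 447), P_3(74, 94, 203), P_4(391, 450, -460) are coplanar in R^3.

The four points are coplanar iff the 3×3 determinant with rows P_1P_2, P_1P_3, P_1P_4 is zero.
Rows: (-310, -315, 379), (93, 63, 135), (410, 419, -528).
Expanding along the first row: (-310)(-89829) − (-315)(-104454) + (379)(13137) = -77097.
Nonzero ⇒ not coplanar.

No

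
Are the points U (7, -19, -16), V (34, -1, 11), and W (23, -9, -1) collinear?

No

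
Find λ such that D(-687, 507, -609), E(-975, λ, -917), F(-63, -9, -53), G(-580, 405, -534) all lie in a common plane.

Normal to plane DFG: n = (18012, 12692, -8436); plane equation n·P = -801876.
Requiring n·E = -801876: (12692)λ + (-9825888) = -801876.
So λ = 711.

711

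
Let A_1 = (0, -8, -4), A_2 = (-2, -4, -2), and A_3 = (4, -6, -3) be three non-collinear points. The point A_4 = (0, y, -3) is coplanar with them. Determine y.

A normal to the plane is n = A_1A_2 × A_1A_3 = (0, 10, -20).
A_4 lies in the plane iff n · A_1A_4 = 0.
This gives (10)y + (60) = 0, so y = -6.

-6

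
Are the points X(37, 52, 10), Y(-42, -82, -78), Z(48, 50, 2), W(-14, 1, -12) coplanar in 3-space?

Yes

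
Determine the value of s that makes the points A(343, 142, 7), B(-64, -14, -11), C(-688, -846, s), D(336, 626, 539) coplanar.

Normal to plane ABD: n = (-74280, 216650, -198080); plane equation n·P = 3899700.
Requiring n·C = 3899700: (-198080)s + (-132181260) = 3899700.
So s = -687.

-687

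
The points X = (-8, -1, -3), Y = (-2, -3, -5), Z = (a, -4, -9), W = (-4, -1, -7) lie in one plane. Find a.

The points are coplanar iff XY · (XZ × XW) = 0.
Expanding, this is linear in a: (-8)a + (32) = 0.
So a = 4.

4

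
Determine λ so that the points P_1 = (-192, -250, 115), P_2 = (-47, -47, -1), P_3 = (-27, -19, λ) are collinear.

Collinearity requires P_1P_2 × P_1P_3 = 0; each component is linear in λ.
The x-component gives (203)λ + (3451) = 0, so λ = -17.
The remaining components then also vanish.

-17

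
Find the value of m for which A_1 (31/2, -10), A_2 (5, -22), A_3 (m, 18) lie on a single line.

The three points are collinear iff det[A_1A_2; A_1A_3] = 0.
This determinant is linear in m: (12)m + (-480) = 0, so m = 40.

40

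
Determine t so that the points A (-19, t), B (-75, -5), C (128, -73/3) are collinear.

Collinearity: (A − B) must be parallel to (C − B) = (203, -58/3).
Cross-multiplying the components: (t − (-5))·(203) = (56)·(-58/3).
Solving gives t = -31/3.

-31/3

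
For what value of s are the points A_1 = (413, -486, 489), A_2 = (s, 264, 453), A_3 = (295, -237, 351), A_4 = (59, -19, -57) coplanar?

233

Normal to plane A_1A_3A_4: n = (-71508, -15576, 33040); plane equation n·P = -5806308.
Requiring n·A_2 = -5806308: (-71508)s + (10855056) = -5806308.
So s = 233.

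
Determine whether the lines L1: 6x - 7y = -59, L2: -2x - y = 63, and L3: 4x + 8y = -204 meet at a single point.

Yes

Intersecting L1 and L2: solving the 2×2 system gives (x, y) = (-25, -13).
Substitute into L3: (4)(-25) + (8)(-13) = -204.
This equals -204, so (-25, -13) lies on all three lines and they are concurrent.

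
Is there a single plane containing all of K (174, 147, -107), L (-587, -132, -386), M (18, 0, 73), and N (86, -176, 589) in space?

A normal to the plane through K, L, M is n = KL × KM = (-91233, 180504, 68343).
The plane has equation n·P = 3346845. For N: n·N = 639285.
639285 ≠ 3346845, so N is off the plane.

No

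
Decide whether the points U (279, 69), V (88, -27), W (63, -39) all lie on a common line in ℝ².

UV = (-191, -96), UW = (-216, -108).
det[UV; UW] = (-191)(-108) − (-96)(-216) = -108.
The determinant is nonzero, so they are not collinear.

No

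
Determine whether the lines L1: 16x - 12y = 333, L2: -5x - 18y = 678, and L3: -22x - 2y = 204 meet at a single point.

No

Lines aᵢx + bᵢy = cᵢ with pairwise distinct directions are concurrent exactly when det[aᵢ bᵢ cᵢ] = 0.
Here the determinant is 1158.
Nonzero, so no common point exists.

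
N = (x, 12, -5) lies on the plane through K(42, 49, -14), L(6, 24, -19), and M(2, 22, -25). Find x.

A normal to the plane is n = KL × KM = (140, -196, -28).
N lies in the plane iff n · KN = 0.
This gives (140)x + (1120) = 0, so x = -8.

-8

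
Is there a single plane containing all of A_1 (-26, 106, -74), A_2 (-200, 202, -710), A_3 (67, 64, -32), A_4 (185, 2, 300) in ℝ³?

With A_1 as base: A_1A_2 = (-174, 96, -636), A_1A_3 = (93, -42, 42), A_1A_4 = (211, -104, 374).
A_1A_3 × A_1A_4 = (-11340, -25920, -810).
A_1A_2 · (A_1A_3 × A_1A_4) = 0.
The scalar triple product vanishes, so the four points are coplanar.

Yes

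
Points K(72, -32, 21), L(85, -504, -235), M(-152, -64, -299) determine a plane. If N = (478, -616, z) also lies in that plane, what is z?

229

The plane through K, L, M has equation 142848x + 61504y − 106144z = 6087904.
Substituting N: (-106144)z + (30394880) = 6087904, so z = 229.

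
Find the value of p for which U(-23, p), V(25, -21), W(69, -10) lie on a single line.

-33

The three points are collinear iff det[UV; UW] = 0.
This determinant is linear in p: (44)p + (1452) = 0, so p = -33.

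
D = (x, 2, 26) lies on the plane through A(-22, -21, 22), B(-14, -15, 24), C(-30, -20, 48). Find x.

10

The plane through A, B, C has equation 154x − 224y + 56z = 2548.
Substituting D: (154)x + (1008) = 2548, so x = 10.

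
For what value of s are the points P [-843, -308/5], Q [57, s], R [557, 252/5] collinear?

52/5

The three points are collinear iff det[PQ; PR] = 0.
This determinant is linear in s: (-1400)s + (14560) = 0, so s = 52/5.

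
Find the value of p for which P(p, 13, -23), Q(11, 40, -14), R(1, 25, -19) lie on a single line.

-7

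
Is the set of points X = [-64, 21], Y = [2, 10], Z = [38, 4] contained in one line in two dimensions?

Yes

XY = (66, -11), XZ = (102, -17).
det[XY; XZ] = (66)(-17) − (-11)(102) = 0.
The determinant is zero, so the points are collinear.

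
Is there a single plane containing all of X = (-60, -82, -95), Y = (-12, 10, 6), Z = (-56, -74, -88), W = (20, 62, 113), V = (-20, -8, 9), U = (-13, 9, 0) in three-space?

No

The plane through X, Y, Z has normal n = XY × XZ = (-164, 68, 16) and equation n·P = 2744.
Checking the remaining points: n·W = 2744, n·V = 2880, n·U = 2744.
Since n·V = 2880 ≠ 2744, V is off the plane and the points are not all coplanar.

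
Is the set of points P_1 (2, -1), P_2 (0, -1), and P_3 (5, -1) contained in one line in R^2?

Yes

P_1P_2 = (-2, 0), P_1P_3 = (3, 0).
Checking proportionality: P_1P_3 = -3/2·P_1P_2, so the vectors are parallel and the points are collinear.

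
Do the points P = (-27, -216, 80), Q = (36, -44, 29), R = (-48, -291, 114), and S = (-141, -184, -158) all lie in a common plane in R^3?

The four points are coplanar iff the 3×3 determinant with rows PQ, PR, PS is zero.
Rows: (63, 172, -51), (-21, -75, 34), (-114, 32, -238).
Expanding along the first row: (63)(16762) − (172)(8874) + (-51)(-9222) = 0.
Zero determinant ⇒ coplanar.

Yes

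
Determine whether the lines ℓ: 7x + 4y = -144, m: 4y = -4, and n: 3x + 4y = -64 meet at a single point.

The three lines meet at one point iff the augmented coefficient matrix [aᵢ bᵢ cᵢ] has rank < 3, i.e. its determinant vanishes.
Here the determinant is 0.
It vanishes, so the lines are concurrent at (-20, -1).

Yes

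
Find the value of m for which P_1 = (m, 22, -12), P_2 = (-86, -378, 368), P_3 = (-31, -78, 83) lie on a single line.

Direction P_2P_3 = (55, 300, -285). From the y-coordinate of P_1, the parameter along the line is τ = (22 − (-378))/300 = 4/3.
Then m = (-86) + 4/3·(55) = -38/3.

-38/3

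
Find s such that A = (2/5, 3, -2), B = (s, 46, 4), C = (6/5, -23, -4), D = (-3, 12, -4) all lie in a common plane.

11/5

Normal to plane ACD: n = (70, 42/5, -406/5); plane equation n·P = 1078/5.
Requiring n·B = 1078/5: (70)s + (308/5) = 1078/5.
So s = 11/5.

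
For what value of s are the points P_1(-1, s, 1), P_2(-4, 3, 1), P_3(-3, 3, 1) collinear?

Collinearity requires P_1P_2 × P_1P_3 = 0; each component is linear in s.
The z-component gives (1)s + (-3) = 0, so s = 3.
The remaining components then also vanish.

3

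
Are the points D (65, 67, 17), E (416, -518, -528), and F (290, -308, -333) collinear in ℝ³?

No

DE = (351, -585, -545), DF = (225, -375, -350).
DE × DF = (375, 225, 0).
The cross product is nonzero, so the points do not lie on one line.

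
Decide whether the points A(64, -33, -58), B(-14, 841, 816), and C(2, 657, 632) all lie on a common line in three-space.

No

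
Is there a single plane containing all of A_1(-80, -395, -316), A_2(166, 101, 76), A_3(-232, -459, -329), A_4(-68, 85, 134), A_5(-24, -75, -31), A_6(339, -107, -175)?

The plane through A_1, A_2, A_3 has normal n = A_1A_2 × A_1A_3 = (18640, -56386, 59648) and equation n·P = 1932502.
Checking the remaining points: n·A_4 = 1932502, n·A_5 = 1932502, n·A_6 = 1913862.
Since n·A_6 = 1913862 ≠ 1932502, A_6 is off the plane and the points are not all coplanar.

No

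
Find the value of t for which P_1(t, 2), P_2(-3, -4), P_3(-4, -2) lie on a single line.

Collinearity: (P_1 − P_2) must be parallel to (P_3 − P_2) = (-1, 2).
Cross-multiplying the components: (t − (-3))·(2) = (6)·(-1).
Solving gives t = -6.

-6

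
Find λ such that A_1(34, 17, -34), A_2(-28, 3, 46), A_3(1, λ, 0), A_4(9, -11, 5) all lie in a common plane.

38

The points are coplanar iff A_1A_2 · (A_1A_3 × A_1A_4) = 0.
Expanding, this is linear in λ: (-418)λ + (15884) = 0.
So λ = 38.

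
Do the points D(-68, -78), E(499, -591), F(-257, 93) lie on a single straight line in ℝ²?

Yes

DE = (567, -513), DF = (-189, 171).
Checking proportionality: DF = -1/3·DE, so the vectors are parallel and the points are collinear.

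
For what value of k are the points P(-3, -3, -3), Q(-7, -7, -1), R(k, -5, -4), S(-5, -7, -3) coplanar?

Normal to plane PQS: n = (8, -4, 8); plane equation n·X = -36.
Requiring n·R = -36: (8)k + (-12) = -36.
So k = -3.

-3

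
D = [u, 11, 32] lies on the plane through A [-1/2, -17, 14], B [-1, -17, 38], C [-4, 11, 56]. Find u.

-7/2

Coplanarity requires AB · (AC × AD) = 0.
AB = (-1/2, 0, 24), AC = (-7/2, 28, 42); the triple product is linear in u with coefficient -672 and constant term -2352.
Setting it to zero: u = -7/2.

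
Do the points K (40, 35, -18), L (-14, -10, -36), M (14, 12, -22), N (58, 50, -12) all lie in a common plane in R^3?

Yes

The four points are coplanar iff the 3×3 determinant with rows KL, KM, KN is zero.
Rows: (-54, -45, -18), (-26, -23, -4), (18, 15, 6).
Expanding along the first row: (-54)(-78) − (-45)(-84) + (-18)(24) = 0.
Zero determinant ⇒ coplanar.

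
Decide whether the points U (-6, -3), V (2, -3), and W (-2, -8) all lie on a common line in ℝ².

No

UV = (8, 0), UW = (4, -5).
If collinear, UW would be a scalar multiple of UV. But (8)·(-5) ≠ (0)·(4) (difference -40), so they are not parallel; the points are not collinear.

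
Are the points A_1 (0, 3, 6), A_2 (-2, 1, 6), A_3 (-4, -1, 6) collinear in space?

Yes

A_1A_2 = (-2, -2, 0), A_1A_3 = (-4, -4, 0).
Each component of A_1A_3 is 2 times the corresponding component of A_1A_2, so A_1A_3 = 2·A_1A_2 and the points are collinear.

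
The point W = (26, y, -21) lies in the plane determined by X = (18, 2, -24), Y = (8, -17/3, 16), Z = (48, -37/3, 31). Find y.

2/3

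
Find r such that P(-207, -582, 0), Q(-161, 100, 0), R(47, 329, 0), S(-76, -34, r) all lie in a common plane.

Coplanarity ⇔ det[PQ; PR; PS] = 0.
Expanding, this is linear in r: (-131322)r + (0) = 0.
So r = 0.

0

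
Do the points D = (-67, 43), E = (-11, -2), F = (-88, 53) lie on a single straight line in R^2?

DE = (56, -45), DF = (-21, 10).
det[DE; DF] = (56)(10) − (-45)(-21) = -385.
The determinant is nonzero, so they are not collinear.

No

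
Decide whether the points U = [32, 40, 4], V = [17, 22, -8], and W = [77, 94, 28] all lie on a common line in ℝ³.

No

UV = (-15, -18, -12), UW = (45, 54, 24).
Comparing components 2 and 3: (-18)(24) − (-12)(54) = 216 ≠ 0, so UV and UW are not parallel and the points are not collinear.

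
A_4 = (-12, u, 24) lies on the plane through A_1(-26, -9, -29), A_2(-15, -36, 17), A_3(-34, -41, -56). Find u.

1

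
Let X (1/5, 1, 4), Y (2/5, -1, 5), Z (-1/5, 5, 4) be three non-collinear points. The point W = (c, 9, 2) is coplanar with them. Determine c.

-3/5

Coplanarity requires XY · (XZ × XW) = 0.
XY = (1/5, -2, 1), XZ = (-2/5, 4, 0); the triple product is linear in c with coefficient -4 and constant term -12/5.
Setting it to zero: c = -3/5.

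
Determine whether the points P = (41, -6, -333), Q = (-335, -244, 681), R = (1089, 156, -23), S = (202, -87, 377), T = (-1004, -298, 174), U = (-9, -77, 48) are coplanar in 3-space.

Yes

The plane through P, Q, R has normal n = PQ × PR = (-238048, 1179232, 188512) and equation n·X = -79609856.
Checking the remaining points: n·S = -79609856, n·T = -79609856, n·U = -79609856.
All equal -79609856, so all 6 points lie in one plane.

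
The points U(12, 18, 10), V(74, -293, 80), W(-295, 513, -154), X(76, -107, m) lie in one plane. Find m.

Normal to plane UVW: n = (16354, -11322, -64787); plane equation n·P = -655418.
Requiring n·X = -655418: (-64787)m + (2454358) = -655418.
So m = 48.

48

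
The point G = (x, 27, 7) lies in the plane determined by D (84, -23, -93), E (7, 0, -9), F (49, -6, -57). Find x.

-14

Coplanarity requires DE · (DF × DG) = 0.
DE = (-77, 23, 84), DF = (-35, 17, 36); the triple product is linear in x with coefficient -600 and constant term -8400.
Setting it to zero: x = -14.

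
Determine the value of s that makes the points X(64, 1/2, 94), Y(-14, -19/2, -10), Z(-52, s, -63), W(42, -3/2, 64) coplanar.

-23/2

The points are coplanar iff XY · (XZ × XW) = 0.
Expanding, this is linear in s: (52)s + (598) = 0.
So s = -23/2.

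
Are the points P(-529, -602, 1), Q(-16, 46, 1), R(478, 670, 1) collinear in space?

Yes

PQ = (513, 648, 0), PR = (1007, 1272, 0).
PQ × PR = (0, 0, 0).
The cross product vanishes, so the three points are collinear.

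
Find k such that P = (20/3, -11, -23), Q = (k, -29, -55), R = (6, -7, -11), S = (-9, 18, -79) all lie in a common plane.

34/3

The points are coplanar iff PQ · (PR × PS) = 0.
Expanding, this is linear in k: (-572)k + (19448/3) = 0.
So k = 34/3.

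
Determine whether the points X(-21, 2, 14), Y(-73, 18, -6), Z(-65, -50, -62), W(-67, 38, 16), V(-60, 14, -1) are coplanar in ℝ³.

Yes

The plane through X, Y, Z has normal n = XY × XZ = (-2256, -3072, 3408) and equation n·P = 88944.
Checking the remaining points: n·W = 88944, n·V = 88944.
All equal 88944, so all 5 points lie in one plane.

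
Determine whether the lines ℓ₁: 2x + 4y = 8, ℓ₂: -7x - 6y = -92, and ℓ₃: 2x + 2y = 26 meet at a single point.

No

Intersecting ℓ₁ and ℓ₂: solving the 2×2 system gives (x, y) = (20, -8).
Substitute into ℓ₃: (2)(20) + (2)(-8) = 24.
But ℓ₃ requires 26 ≠ 24, so the three lines have no common point.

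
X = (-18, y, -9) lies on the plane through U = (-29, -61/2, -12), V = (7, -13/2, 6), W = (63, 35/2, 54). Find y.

-43/2

The plane through U, V, W has equation 720x − 720y − 480z = 6840.
Substituting X: (-720)y + (-8640) = 6840, so y = -43/2.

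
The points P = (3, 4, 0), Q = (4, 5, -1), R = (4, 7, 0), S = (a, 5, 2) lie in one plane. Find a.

2

Normal to plane PQR: n = (3, -1, 2); plane equation n·X = 5.
Requiring n·S = 5: (3)a + (-1) = 5.
So a = 2.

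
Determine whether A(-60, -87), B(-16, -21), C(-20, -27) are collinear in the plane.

Yes

AB = (44, 66), AC = (40, 60).
Checking proportionality: AC = 10/11·AB, so the vectors are parallel and the points are collinear.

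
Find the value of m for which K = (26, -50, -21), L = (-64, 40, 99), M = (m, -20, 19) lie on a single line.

-4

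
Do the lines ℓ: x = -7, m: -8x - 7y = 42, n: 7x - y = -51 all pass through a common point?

Intersecting ℓ and m: solving the 2×2 system gives (x, y) = (-7, 2).
Substitute into n: (7)(-7) + (-1)(2) = -51.
This equals -51, so (-7, 2) lies on all three lines and they are concurrent.

Yes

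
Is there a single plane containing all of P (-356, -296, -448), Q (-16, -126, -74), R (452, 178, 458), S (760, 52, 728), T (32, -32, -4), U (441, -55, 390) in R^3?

Yes

The plane through P, Q, R has normal n = PQ × PR = (-23256, -5848, 23800) and equation n·X = -652256.
Checking the remaining points: n·S = -652256, n·T = -652256, n·U = -652256.
All equal -652256, so all 6 points lie in one plane.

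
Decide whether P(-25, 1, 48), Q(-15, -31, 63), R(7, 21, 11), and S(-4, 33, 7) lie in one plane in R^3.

No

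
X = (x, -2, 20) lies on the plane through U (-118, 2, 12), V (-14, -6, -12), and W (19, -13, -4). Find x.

A normal to the plane is n = UV × UW = (-232, -1624, -464).
X lies in the plane iff n · UX = 0.
This gives (-232)x + (-24592) = 0, so x = -106.

-106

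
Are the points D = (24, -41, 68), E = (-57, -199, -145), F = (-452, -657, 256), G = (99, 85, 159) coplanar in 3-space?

No

The four points are coplanar iff the 3×3 determinant with rows DE, DF, DG is zero.
Rows: (-81, -158, -213), (-476, -616, 188), (75, 126, 91).
Expanding along the first row: (-81)(-79744) − (-158)(-57416) + (-213)(-13776) = 321824.
Nonzero ⇒ not coplanar.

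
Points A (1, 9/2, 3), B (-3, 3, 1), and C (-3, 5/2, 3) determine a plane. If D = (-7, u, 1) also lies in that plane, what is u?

1

The plane through A, B, C has equation −4x + 8y + 2z = 38.
Substituting D: (8)u + (30) = 38, so u = 1.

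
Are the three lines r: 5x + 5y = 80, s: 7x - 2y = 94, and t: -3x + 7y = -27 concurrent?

No

Intersecting r and s: solving the 2×2 system gives (x, y) = (14, 2).
Substitute into t: (-3)(14) + (7)(2) = -28.
But t requires -27 ≠ -28, so the three lines have no common point.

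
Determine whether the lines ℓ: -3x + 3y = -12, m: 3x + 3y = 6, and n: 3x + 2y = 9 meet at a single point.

No

The three lines meet at one point iff the augmented coefficient matrix [aᵢ bᵢ cᵢ] has rank < 3, i.e. its determinant vanishes.
Here the determinant is -36.
Nonzero, so no common point exists.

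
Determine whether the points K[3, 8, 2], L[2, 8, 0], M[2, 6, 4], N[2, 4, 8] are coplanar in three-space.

Yes

With K as base: KL = (-1, 0, -2), KM = (-1, -2, 2), KN = (-1, -4, 6).
KM × KN = (-4, 4, 2).
KL · (KM × KN) = 0.
The scalar triple product vanishes, so the four points are coplanar.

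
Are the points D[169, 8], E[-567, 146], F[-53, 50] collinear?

DE = (-736, 138), DF = (-222, 42).
Twice the signed area of △DEF is (-736)(42) − (138)(-222) = -276.
The area is nonzero, so the three points are not collinear.

No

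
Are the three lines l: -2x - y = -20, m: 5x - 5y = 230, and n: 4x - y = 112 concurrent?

Yes

Intersecting l and m: solving the 2×2 system gives (x, y) = (22, -24).
Substitute into n: (4)(22) + (-1)(-24) = 112.
This equals 112, so (22, -24) lies on all three lines and they are concurrent.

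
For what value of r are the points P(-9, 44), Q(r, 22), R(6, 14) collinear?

2

The three points are collinear iff det[PQ; PR] = 0.
This determinant is linear in r: (-30)r + (60) = 0, so r = 2.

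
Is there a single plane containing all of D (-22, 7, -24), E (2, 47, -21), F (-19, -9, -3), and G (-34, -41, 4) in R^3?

No

With D as base: DE = (24, 40, 3), DF = (3, -16, 21), DG = (-12, -48, 28).
DF × DG = (560, -336, -336).
DE · (DF × DG) = -1008.
Since -1008 ≠ 0, the four points are not coplanar.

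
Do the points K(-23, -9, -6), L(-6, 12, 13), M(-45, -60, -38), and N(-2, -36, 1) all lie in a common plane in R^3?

Yes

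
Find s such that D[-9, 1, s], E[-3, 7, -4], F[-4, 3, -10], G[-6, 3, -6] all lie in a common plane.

Coplanarity ⇔ det[DE; DF; DG] = 0.
Expanding, this is linear in s: (8)s + (32) = 0.
So s = -4.

-4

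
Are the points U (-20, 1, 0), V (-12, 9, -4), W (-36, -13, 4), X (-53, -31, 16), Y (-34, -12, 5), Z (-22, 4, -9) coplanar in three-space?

No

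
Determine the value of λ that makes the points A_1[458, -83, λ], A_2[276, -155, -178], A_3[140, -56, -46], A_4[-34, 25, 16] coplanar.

Coplanarity ⇔ det[A_1A_2; A_1A_3; A_1A_4] = 0.
Expanding, this is linear in λ: (-6210)λ + (770040) = 0.
So λ = 124.

124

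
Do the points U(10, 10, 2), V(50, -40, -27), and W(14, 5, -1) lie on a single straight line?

UV = (40, -50, -29), UW = (4, -5, -3).
UV × UW = (5, 4, 0).
The cross product is nonzero, so the points do not lie on one line.

No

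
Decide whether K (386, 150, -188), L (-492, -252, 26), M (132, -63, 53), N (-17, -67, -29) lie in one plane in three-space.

No

The four points are coplanar iff the 3×3 determinant with rows KL, KM, KN is zero.
Rows: (-878, -402, 214), (-254, -213, 241), (-403, -217, 159).
Expanding along the first row: (-878)(18430) − (-402)(56737) + (214)(-30721) = 52440.
Nonzero ⇒ not coplanar.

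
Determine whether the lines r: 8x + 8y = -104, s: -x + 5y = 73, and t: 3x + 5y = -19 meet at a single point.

Intersecting r and s: solving the 2×2 system gives (x, y) = (-23, 10).
Substitute into t: (3)(-23) + (5)(10) = -19.
This equals -19, so (-23, 10) lies on all three lines and they are concurrent.

Yes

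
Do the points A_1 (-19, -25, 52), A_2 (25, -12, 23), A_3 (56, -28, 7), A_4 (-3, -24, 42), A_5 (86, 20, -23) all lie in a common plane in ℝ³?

The plane through A_1, A_2, A_3 has normal n = A_1A_2 × A_1A_3 = (-672, -195, -1107) and equation n·P = -39921.
Checking the remaining points: n·A_4 = -39798, n·A_5 = -36231.
Since n·A_4 = -39798 ≠ -39921, A_4 is off the plane and the points are not all coplanar.

No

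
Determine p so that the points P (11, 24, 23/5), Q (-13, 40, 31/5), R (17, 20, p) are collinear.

Direction PQ = (-24, 16, 8/5). From the x-coordinate of R, the parameter along the line is τ = (17 − 11)/(-24) = -1/4.
Then p = 23/5 + (-1/4)·(8/5) = 21/5.

21/5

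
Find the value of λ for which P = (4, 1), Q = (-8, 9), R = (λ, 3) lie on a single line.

The three points are collinear iff det[PQ; PR] = 0.
This determinant is linear in λ: (-8)λ + (8) = 0, so λ = 1.

1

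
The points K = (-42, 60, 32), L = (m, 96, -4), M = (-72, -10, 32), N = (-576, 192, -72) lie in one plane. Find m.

-231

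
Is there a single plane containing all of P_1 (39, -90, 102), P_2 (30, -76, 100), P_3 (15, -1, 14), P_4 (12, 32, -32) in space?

With P_1 as base: P_1P_2 = (-9, 14, -2), P_1P_3 = (-24, 89, -88), P_1P_4 = (-27, 122, -134).
P_1P_3 × P_1P_4 = (-1190, -840, -525).
P_1P_2 · (P_1P_3 × P_1P_4) = 0.
The scalar triple product vanishes, so the four points are coplanar.

Yes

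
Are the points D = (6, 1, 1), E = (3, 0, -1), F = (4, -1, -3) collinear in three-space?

No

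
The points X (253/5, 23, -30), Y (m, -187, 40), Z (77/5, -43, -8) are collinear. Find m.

-307/5

Direction XZ = (-176/5, -66, 22). From the y-coordinate of Y, the parameter along the line is τ = (-187 − 23)/(-66) = 35/11.
Then m = 253/5 + 35/11·(-176/5) = -307/5.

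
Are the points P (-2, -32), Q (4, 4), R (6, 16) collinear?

Yes

PQ = (6, 36), PR = (8, 48).
Checking proportionality: PR = 4/3·PQ, so the vectors are parallel and the points are collinear.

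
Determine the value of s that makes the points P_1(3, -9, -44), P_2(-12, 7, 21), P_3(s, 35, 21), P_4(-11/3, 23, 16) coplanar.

-1/3

Normal to plane P_1P_2P_4: n = (-1120, 1400/3, -1120/3); plane equation n·P = 26600/3.
Requiring n·P_3 = 26600/3: (-1120)s + (25480/3) = 26600/3.
So s = -1/3.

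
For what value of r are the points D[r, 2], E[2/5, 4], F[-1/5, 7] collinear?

4/5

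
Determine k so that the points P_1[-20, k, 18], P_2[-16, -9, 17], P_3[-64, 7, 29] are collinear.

-23/3

Collinearity requires P_1P_2 × P_1P_3 = 0; each component is linear in k.
The x-component gives (-12)k + (-92) = 0, so k = -23/3.
The remaining components then also vanish.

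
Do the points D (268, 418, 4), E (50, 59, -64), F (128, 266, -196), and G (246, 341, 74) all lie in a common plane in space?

No

A normal to the plane through D, E, F is n = DE × DF = (61464, -34080, -17124).
The plane has equation n·P = 2158416. For G: n·G = 2231688.
2231688 ≠ 2158416, so G is off the plane.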